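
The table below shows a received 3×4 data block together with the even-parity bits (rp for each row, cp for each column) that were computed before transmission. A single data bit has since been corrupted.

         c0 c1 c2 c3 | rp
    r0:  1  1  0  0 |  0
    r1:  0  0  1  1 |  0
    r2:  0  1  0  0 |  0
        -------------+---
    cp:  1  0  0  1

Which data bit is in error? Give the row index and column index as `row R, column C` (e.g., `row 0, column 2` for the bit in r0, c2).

row 2, column 2

Recompute each row's even parity and compare to rp:
  r0: data parity 0, sent rp 0 → ok
  r1: data parity 0, sent rp 0 → ok
  r2: data parity 1, sent rp 0 → mismatch
Recompute each column's even parity and compare to cp:
  c0: data parity 1, sent cp 1 → ok
  c1: data parity 0, sent cp 0 → ok
  c2: data parity 1, sent cp 0 → mismatch
  c3: data parity 1, sent cp 1 → ok
Exactly one row (r2) and one column (c2) fail → the flipped bit is at their intersection.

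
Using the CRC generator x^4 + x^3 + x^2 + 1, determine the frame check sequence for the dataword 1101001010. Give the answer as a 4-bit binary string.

0111

Append 4 zeros: 11010010100000. Divide by 11101 (XOR where the leading bit is 1):
  pos 0: 11010 XOR 11101 = 00111
  pos 2: 11101 XOR 11101 = 00000
  pos 8: 10000 XOR 11101 = 01101
  pos 9: 11010 XOR 11101 = 00111
Remainder (last 4 bits) = 0111. This is the CRC / FCS.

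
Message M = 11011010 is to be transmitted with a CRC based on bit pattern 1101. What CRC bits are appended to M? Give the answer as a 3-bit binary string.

001

Append 3 zeros: 11011010000. Divide by 1101 (XOR where the leading bit is 1):
  pos 0: 1101 XOR 1101 = 0000
  pos 4: 1010 XOR 1101 = 0111
  pos 5: 1110 XOR 1101 = 0011
  pos 7: 1100 XOR 1101 = 0001
Remainder (last 3 bits) = 001. This is the CRC / FCS.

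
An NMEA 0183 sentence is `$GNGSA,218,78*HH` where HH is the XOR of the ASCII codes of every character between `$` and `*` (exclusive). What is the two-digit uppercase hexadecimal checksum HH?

68

XOR the ASCII codes of the payload characters:
  'G' = 0x47 → acc = 0x47
  'N' = 0x4E → acc = 0x09
  'G' = 0x47 → acc = 0x4E
  'S' = 0x53 → acc = 0x1D
  'A' = 0x41 → acc = 0x5C
  ',' = 0x2C → acc = 0x70
  '2' = 0x32 → acc = 0x42
  '1' = 0x31 → acc = 0x73
  '8' = 0x38 → acc = 0x4B
  ',' = 0x2C → acc = 0x67
  '7' = 0x37 → acc = 0x50
  '8' = 0x38 → acc = 0x68
Checksum = 0x68.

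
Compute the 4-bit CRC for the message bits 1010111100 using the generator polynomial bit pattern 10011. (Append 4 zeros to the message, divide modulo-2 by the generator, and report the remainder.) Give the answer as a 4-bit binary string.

1011

Append 4 zeros: 10101111000000. Divide by 10011 (XOR where the leading bit is 1):
  pos 0: 10101 XOR 10011 = 00110
  pos 2: 11011 XOR 10011 = 01000
  pos 3: 10001 XOR 10011 = 00010
  pos 6: 10000 XOR 10011 = 00011
  pos 9: 11000 XOR 10011 = 01011
Remainder (last 4 bits) = 1011. This is the CRC / FCS.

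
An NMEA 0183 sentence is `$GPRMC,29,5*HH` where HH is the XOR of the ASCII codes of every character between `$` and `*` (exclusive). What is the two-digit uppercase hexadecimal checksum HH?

XOR the ASCII codes of the payload characters:
  'G' = 0x47 → acc = 0x47
  'P' = 0x50 → acc = 0x17
  'R' = 0x52 → acc = 0x45
  'M' = 0x4D → acc = 0x08
  'C' = 0x43 → acc = 0x4B
  ',' = 0x2C → acc = 0x67
  '2' = 0x32 → acc = 0x55
  '9' = 0x39 → acc = 0x6C
  ',' = 0x2C → acc = 0x40
  '5' = 0x35 → acc = 0x75
Checksum = 0x75.

75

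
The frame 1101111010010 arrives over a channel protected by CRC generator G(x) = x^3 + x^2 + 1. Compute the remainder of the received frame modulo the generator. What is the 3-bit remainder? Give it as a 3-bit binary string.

Modulo-2 division of 1101111010010 by 1101:
  pos 0: 1101 XOR 1101 = 0000
  pos 4: 1110 XOR 1101 = 0011
  pos 6: 1110 XOR 1101 = 0011
  pos 8: 1101 XOR 1101 = 0000
Remainder = 000 (zero — the frame passes the CRC check).

000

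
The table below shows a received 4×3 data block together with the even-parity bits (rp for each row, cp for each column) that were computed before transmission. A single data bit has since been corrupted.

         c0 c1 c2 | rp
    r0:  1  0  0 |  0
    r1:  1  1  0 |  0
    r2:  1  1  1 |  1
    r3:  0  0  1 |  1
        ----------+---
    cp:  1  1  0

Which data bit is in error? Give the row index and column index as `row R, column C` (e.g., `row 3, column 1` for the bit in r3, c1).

Recompute each row's even parity and compare to rp:
  r0: data parity 1, sent rp 0 → mismatch
  r1: data parity 0, sent rp 0 → ok
  r2: data parity 1, sent rp 1 → ok
  r3: data parity 1, sent rp 1 → ok
Recompute each column's even parity and compare to cp:
  c0: data parity 1, sent cp 1 → ok
  c1: data parity 0, sent cp 1 → mismatch
  c2: data parity 0, sent cp 0 → ok
Exactly one row (r0) and one column (c1) fail → the flipped bit is at their intersection.

row 0, column 1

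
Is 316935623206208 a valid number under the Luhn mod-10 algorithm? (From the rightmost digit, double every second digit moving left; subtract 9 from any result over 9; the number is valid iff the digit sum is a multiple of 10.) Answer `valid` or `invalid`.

From the right, keep odd positions and double even positions (subtract 9 from any doubled value over 9):
  doubled (positions 2,4,...): 0 3 4 4 1 9 2 → sum 23
  kept (positions 1,3,...): 8 2 0 3 6 3 6 3 → sum 31
Total = 54.
54 mod 10 = 4, so the number is invalid.

invalid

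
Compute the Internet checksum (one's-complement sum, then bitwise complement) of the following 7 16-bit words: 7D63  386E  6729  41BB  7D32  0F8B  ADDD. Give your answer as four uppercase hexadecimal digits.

One's-complement addition (fold any carry out of bit 15 back into bit 0):
  0x7D63 + 0x386E = 0x0B5D1
  0xB5D1 + 0x6729 = 0x11CFA → wrap carry → 0x1CFB
  0x1CFB + 0x41BB = 0x05EB6
  0x5EB6 + 0x7D32 = 0x0DBE8
  0xDBE8 + 0x0F8B = 0x0EB73
  0xEB73 + 0xADDD = 0x19950 → wrap carry → 0x9951
One's-complement sum = 0x9951.
Checksum = ~0x9951 & 0xFFFF = 0x66AE.

66AE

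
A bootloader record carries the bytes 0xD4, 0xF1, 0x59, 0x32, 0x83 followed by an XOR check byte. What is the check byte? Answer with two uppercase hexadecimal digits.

XOR the bytes together:
  start with 0xD4
  0xD4 ⊕ 0xF1 = 0x25
  0x25 ⊕ 0x59 = 0x7C
  0x7C ⊕ 0x32 = 0x4E
  0x4E ⊕ 0x83 = 0xCD

CD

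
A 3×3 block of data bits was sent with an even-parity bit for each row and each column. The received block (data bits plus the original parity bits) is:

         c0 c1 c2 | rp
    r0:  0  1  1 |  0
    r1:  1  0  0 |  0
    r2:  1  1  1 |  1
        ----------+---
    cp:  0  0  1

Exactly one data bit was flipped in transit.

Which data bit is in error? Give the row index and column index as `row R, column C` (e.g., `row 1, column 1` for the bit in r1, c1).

Recompute each row's even parity and compare to rp:
  r0: data parity 0, sent rp 0 → ok
  r1: data parity 1, sent rp 0 → mismatch
  r2: data parity 1, sent rp 1 → ok
Recompute each column's even parity and compare to cp:
  c0: data parity 0, sent cp 0 → ok
  c1: data parity 0, sent cp 0 → ok
  c2: data parity 0, sent cp 1 → mismatch
Exactly one row (r1) and one column (c2) fail → the flipped bit is at their intersection.

row 1, column 2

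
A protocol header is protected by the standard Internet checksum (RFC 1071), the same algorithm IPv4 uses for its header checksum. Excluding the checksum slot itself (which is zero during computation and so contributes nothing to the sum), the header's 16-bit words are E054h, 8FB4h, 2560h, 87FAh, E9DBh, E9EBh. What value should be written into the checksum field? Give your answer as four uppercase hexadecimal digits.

One's-complement addition (fold any carry out of bit 15 back into bit 0):
  0xE054 + 0x8FB4 = 0x17008 → wrap carry → 0x7009
  0x7009 + 0x2560 = 0x09569
  0x9569 + 0x87FA = 0x11D63 → wrap carry → 0x1D64
  0x1D64 + 0xE9DB = 0x1073F → wrap carry → 0x0740
  0x0740 + 0xE9EB = 0x0F12B
One's-complement sum = 0xF12B.
Checksum = ~0xF12B & 0xFFFF = 0x0ED4.

0ED4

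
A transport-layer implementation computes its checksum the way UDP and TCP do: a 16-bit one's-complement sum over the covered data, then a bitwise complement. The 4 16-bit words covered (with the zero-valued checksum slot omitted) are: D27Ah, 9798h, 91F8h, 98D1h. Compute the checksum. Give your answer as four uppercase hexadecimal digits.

One's-complement addition (fold any carry out of bit 15 back into bit 0):
  0xD27A + 0x9798 = 0x16A12 → wrap carry → 0x6A13
  0x6A13 + 0x91F8 = 0x0FC0B
  0xFC0B + 0x98D1 = 0x194DC → wrap carry → 0x94DD
One's-complement sum = 0x94DD.
Checksum = ~0x94DD & 0xFFFF = 0x6B22.

6B22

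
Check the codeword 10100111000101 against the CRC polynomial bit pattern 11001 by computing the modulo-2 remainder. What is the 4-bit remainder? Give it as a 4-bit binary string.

1000

Modulo-2 division of 10100111000101 by 11001:
  pos 0: 10100 XOR 11001 = 01101
  pos 1: 11011 XOR 11001 = 00010
  pos 4: 10110 XOR 11001 = 01111
  pos 5: 11110 XOR 11001 = 00111
  pos 7: 11101 XOR 11001 = 00100
  pos 9: 10001 XOR 11001 = 01000
Remainder = 1000 (nonzero — an error is detected).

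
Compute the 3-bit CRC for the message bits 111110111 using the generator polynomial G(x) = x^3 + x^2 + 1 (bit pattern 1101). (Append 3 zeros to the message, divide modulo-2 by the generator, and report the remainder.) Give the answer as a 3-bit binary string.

100

Append 3 zeros: 111110111000. Divide by 1101 (XOR where the leading bit is 1):
  pos 0: 1111 XOR 1101 = 0010
  pos 2: 1010 XOR 1101 = 0111
  pos 3: 1111 XOR 1101 = 0010
  pos 5: 1011 XOR 1101 = 0110
  pos 6: 1100 XOR 1101 = 0001
Remainder (last 3 bits) = 100. This is the CRC / FCS.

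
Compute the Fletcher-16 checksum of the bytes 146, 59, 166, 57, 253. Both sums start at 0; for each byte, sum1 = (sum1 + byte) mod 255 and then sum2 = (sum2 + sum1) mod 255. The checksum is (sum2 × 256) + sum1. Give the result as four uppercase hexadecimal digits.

2EAB

Running sums (mod 255):
  after byte 0 (146): sum1=146, sum2=146
  after byte 1 (59): sum1=205, sum2=96
  after byte 2 (166): sum1=116, sum2=212
  after byte 3 (57): sum1=173, sum2=130
  after byte 4 (253): sum1=171, sum2=46
Checksum = sum2·256 + sum1 = 46·256 + 171 = 11947 = 0x2EAB.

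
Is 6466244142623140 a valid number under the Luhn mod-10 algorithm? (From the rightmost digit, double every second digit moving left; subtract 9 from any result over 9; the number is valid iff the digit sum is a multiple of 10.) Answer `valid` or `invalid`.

From the right, keep odd positions and double even positions (subtract 9 from any doubled value over 9):
  doubled (positions 2,4,...): 8 6 3 8 8 4 3 3 → sum 43
  kept (positions 1,3,...): 0 1 2 2 1 4 6 4 → sum 20
Total = 63.
63 mod 10 = 3, so the number is invalid.

invalid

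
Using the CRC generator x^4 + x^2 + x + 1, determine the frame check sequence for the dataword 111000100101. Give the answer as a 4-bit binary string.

Append 4 zeros: 1110001001010000. Divide by 10111 (XOR where the leading bit is 1):
  pos 0: 11100 XOR 10111 = 01011
  pos 1: 10110 XOR 10111 = 00001
  pos 5: 11001 XOR 10111 = 01110
  pos 6: 11100 XOR 10111 = 01011
  pos 7: 10111 XOR 10111 = 00000
Remainder (last 4 bits) = 0000. This is the CRC / FCS.

0000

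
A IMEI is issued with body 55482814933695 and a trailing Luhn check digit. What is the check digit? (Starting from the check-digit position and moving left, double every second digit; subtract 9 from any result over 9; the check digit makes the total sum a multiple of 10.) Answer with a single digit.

4

Partial digits right→left: 5 9 6 3 3 9 4 1 8 2 8 4 5 5
Double every second digit counting from the check-digit position (so the 1st, 3rd, 5th, ... of the partial from the right).
  doubled (with −9 where >9): 1 3 6 8 7 7 1 → sum 33
  kept as-is: 9 3 9 1 2 4 5 → sum 33
Total = 33 + 33 = 66.
Check digit = (10 − (66 mod 10)) mod 10 = 4.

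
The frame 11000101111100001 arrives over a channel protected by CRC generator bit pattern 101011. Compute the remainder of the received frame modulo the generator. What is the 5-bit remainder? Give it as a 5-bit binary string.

00111

Modulo-2 division of 11000101111100001 by 101011:
  pos 0: 110001 XOR 101011 = 011010
  pos 1: 110100 XOR 101011 = 011111
  pos 2: 111111 XOR 101011 = 010100
  pos 3: 101001 XOR 101011 = 000010
  pos 7: 101110 XOR 101011 = 000101
  pos 10: 101000 XOR 101011 = 000011
Remainder = 00111 (nonzero — an error is detected).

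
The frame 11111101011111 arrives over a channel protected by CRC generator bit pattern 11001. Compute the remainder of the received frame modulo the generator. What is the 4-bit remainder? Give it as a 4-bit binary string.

Modulo-2 division of 11111101011111 by 11001:
  pos 0: 11111 XOR 11001 = 00110
  pos 2: 11010 XOR 11001 = 00011
  pos 5: 11101 XOR 11001 = 00100
  pos 7: 10011 XOR 11001 = 01010
  pos 8: 10101 XOR 11001 = 01100
  pos 9: 11001 XOR 11001 = 00000
Remainder = 0000 (zero — the frame passes the CRC check).

0000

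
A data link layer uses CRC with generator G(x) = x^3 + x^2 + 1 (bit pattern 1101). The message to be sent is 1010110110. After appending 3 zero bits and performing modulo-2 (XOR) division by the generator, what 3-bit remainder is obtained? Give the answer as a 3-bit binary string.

Append 3 zeros: 1010110110000. Divide by 1101 (XOR where the leading bit is 1):
  pos 0: 1010 XOR 1101 = 0111
  pos 1: 1111 XOR 1101 = 0010
  pos 3: 1010 XOR 1101 = 0111
  pos 4: 1111 XOR 1101 = 0010
  pos 6: 1010 XOR 1101 = 0111
  pos 7: 1110 XOR 1101 = 0011
  pos 9: 1100 XOR 1101 = 0001
Remainder (last 3 bits) = 001. This is the CRC / FCS.

001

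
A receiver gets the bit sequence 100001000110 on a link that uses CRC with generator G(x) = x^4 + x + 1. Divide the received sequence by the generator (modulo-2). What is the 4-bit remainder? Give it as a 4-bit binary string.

Modulo-2 division of 100001000110 by 10011:
  pos 0: 10000 XOR 10011 = 00011
  pos 3: 11100 XOR 10011 = 01111
  pos 4: 11110 XOR 10011 = 01101
  pos 5: 11011 XOR 10011 = 01000
  pos 6: 10001 XOR 10011 = 00010
Remainder = 0100 (nonzero — an error is detected).

0100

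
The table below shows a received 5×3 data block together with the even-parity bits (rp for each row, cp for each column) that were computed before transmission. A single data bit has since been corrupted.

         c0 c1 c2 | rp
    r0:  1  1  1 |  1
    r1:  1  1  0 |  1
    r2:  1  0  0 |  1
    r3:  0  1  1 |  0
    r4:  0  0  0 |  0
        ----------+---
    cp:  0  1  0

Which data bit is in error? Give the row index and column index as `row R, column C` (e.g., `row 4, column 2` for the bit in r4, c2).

Recompute each row's even parity and compare to rp:
  r0: data parity 1, sent rp 1 → ok
  r1: data parity 0, sent rp 1 → mismatch
  r2: data parity 1, sent rp 1 → ok
  r3: data parity 0, sent rp 0 → ok
  r4: data parity 0, sent rp 0 → ok
Recompute each column's even parity and compare to cp:
  c0: data parity 1, sent cp 0 → mismatch
  c1: data parity 1, sent cp 1 → ok
  c2: data parity 0, sent cp 0 → ok
Exactly one row (r1) and one column (c0) fail → the flipped bit is at their intersection.

row 1, column 0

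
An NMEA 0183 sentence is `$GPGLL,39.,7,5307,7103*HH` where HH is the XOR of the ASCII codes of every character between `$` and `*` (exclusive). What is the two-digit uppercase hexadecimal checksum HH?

47

XOR the ASCII codes of the payload characters:
  'G' = 0x47 → acc = 0x47
  'P' = 0x50 → acc = 0x17
  'G' = 0x47 → acc = 0x50
  'L' = 0x4C → acc = 0x1C
  'L' = 0x4C → acc = 0x50
  ',' = 0x2C → acc = 0x7C
  '3' = 0x33 → acc = 0x4F
  '9' = 0x39 → acc = 0x76
  '.' = 0x2E → acc = 0x58
  ',' = 0x2C → acc = 0x74
  '7' = 0x37 → acc = 0x43
  ',' = 0x2C → acc = 0x6F
  '5' = 0x35 → acc = 0x5A
  '3' = 0x33 → acc = 0x69
  '0' = 0x30 → acc = 0x59
  '7' = 0x37 → acc = 0x6E
  ',' = 0x2C → acc = 0x42
  '7' = 0x37 → acc = 0x75
  '1' = 0x31 → acc = 0x44
  '0' = 0x30 → acc = 0x74
  '3' = 0x33 → acc = 0x47
Checksum = 0x47.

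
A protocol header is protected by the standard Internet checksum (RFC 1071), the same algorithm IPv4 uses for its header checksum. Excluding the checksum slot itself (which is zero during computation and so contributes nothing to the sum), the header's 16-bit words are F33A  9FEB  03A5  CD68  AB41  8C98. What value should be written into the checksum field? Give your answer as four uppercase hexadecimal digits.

One's-complement addition (fold any carry out of bit 15 back into bit 0):
  0xF33A + 0x9FEB = 0x19325 → wrap carry → 0x9326
  0x9326 + 0x03A5 = 0x096CB
  0x96CB + 0xCD68 = 0x16433 → wrap carry → 0x6434
  0x6434 + 0xAB41 = 0x10F75 → wrap carry → 0x0F76
  0x0F76 + 0x8C98 = 0x09C0E
One's-complement sum = 0x9C0E.
Checksum = ~0x9C0E & 0xFFFF = 0x63F1.

63F1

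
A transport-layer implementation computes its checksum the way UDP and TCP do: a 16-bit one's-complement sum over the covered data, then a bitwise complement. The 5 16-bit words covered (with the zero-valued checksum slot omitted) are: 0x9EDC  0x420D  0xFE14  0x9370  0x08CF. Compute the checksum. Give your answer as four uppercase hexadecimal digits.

One's-complement addition (fold any carry out of bit 15 back into bit 0):
  0x9EDC + 0x420D = 0x0E0E9
  0xE0E9 + 0xFE14 = 0x1DEFD → wrap carry → 0xDEFE
  0xDEFE + 0x9370 = 0x1726E → wrap carry → 0x726F
  0x726F + 0x08CF = 0x07B3E
One's-complement sum = 0x7B3E.
Checksum = ~0x7B3E & 0xFFFF = 0x84C1.

84C1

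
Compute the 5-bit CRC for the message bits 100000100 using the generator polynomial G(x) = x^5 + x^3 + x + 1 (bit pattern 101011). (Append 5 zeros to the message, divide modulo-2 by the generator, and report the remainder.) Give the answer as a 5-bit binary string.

11000

Append 5 zeros: 10000010000000. Divide by 101011 (XOR where the leading bit is 1):
  pos 0: 100000 XOR 101011 = 001011
  pos 2: 101110 XOR 101011 = 000101
  pos 5: 101000 XOR 101011 = 000011
Remainder (last 5 bits) = 11000. This is the CRC / FCS.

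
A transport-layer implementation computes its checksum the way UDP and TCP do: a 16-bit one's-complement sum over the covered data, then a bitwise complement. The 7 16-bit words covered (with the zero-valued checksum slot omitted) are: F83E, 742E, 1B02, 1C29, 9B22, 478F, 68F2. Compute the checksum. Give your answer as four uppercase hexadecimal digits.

One's-complement addition (fold any carry out of bit 15 back into bit 0):
  0xF83E + 0x742E = 0x16C6C → wrap carry → 0x6C6D
  0x6C6D + 0x1B02 = 0x0876F
  0x876F + 0x1C29 = 0x0A398
  0xA398 + 0x9B22 = 0x13EBA → wrap carry → 0x3EBB
  0x3EBB + 0x478F = 0x0864A
  0x864A + 0x68F2 = 0x0EF3C
One's-complement sum = 0xEF3C.
Checksum = ~0xEF3C & 0xFFFF = 0x10C3.

10C3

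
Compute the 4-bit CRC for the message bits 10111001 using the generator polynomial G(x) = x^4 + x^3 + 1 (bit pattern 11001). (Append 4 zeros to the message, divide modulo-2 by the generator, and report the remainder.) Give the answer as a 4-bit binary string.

Append 4 zeros: 101110010000. Divide by 11001 (XOR where the leading bit is 1):
  pos 0: 10111 XOR 11001 = 01110
  pos 1: 11100 XOR 11001 = 00101
  pos 3: 10101 XOR 11001 = 01100
  pos 4: 11000 XOR 11001 = 00001
Remainder (last 4 bits) = 1000. This is the CRC / FCS.

1000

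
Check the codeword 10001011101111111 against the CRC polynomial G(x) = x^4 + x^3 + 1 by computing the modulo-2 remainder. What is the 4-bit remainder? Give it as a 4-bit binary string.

Modulo-2 division of 10001011101111111 by 11001:
  pos 0: 10001 XOR 11001 = 01000
  pos 1: 10000 XOR 11001 = 01001
  pos 2: 10011 XOR 11001 = 01010
  pos 3: 10101 XOR 11001 = 01100
  pos 4: 11001 XOR 11001 = 00000
  pos 10: 11111 XOR 11001 = 00110
  pos 12: 11011 XOR 11001 = 00010
Remainder = 0010 (nonzero — an error is detected).

0010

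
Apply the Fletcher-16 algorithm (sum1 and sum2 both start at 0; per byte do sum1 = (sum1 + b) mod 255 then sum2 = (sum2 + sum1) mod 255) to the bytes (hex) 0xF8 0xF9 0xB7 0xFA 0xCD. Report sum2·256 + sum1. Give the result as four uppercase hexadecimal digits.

AF73

Running sums (mod 255):
  after byte 0 (0xF8): sum1=248, sum2=248
  after byte 1 (0xF9): sum1=242, sum2=235
  after byte 2 (0xB7): sum1=170, sum2=150
  after byte 3 (0xFA): sum1=165, sum2=60
  after byte 4 (0xCD): sum1=115, sum2=175
Checksum = sum2·256 + sum1 = 175·256 + 115 = 44915 = 0xAF73.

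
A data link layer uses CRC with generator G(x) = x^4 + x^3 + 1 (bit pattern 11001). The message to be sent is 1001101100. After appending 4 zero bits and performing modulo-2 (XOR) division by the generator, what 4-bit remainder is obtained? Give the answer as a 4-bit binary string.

Append 4 zeros: 10011011000000. Divide by 11001 (XOR where the leading bit is 1):
  pos 0: 10011 XOR 11001 = 01010
  pos 1: 10100 XOR 11001 = 01101
  pos 2: 11011 XOR 11001 = 00010
  pos 5: 10100 XOR 11001 = 01101
  pos 6: 11010 XOR 11001 = 00011
  pos 9: 11000 XOR 11001 = 00001
Remainder (last 4 bits) = 0001. This is the CRC / FCS.

0001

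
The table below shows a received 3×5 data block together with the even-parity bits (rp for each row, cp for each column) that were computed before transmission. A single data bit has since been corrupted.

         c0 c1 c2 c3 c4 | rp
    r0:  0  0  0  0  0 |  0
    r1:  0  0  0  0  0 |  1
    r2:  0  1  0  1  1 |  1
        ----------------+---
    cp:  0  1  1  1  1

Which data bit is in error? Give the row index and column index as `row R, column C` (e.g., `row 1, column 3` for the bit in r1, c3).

Recompute each row's even parity and compare to rp:
  r0: data parity 0, sent rp 0 → ok
  r1: data parity 0, sent rp 1 → mismatch
  r2: data parity 1, sent rp 1 → ok
Recompute each column's even parity and compare to cp:
  c0: data parity 0, sent cp 0 → ok
  c1: data parity 1, sent cp 1 → ok
  c2: data parity 0, sent cp 1 → mismatch
  c3: data parity 1, sent cp 1 → ok
  c4: data parity 1, sent cp 1 → ok
Exactly one row (r1) and one column (c2) fail → the flipped bit is at their intersection.

row 1, column 2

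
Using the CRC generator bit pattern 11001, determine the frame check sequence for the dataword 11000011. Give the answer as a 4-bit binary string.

Append 4 zeros: 110000110000. Divide by 11001 (XOR where the leading bit is 1):
  pos 0: 11000 XOR 11001 = 00001
  pos 4: 10110 XOR 11001 = 01111
  pos 5: 11110 XOR 11001 = 00111
  pos 7: 11100 XOR 11001 = 00101
Remainder (last 4 bits) = 0101. This is the CRC / FCS.

0101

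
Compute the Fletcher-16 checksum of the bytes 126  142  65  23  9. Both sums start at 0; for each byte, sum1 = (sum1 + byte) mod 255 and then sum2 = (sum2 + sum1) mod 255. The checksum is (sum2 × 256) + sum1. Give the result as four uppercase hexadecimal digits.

Running sums (mod 255):
  after byte 0 (126): sum1=126, sum2=126
  after byte 1 (142): sum1=13, sum2=139
  after byte 2 (65): sum1=78, sum2=217
  after byte 3 (23): sum1=101, sum2=63
  after byte 4 (9): sum1=110, sum2=173
Checksum = sum2·256 + sum1 = 173·256 + 110 = 44398 = 0xAD6E.

AD6E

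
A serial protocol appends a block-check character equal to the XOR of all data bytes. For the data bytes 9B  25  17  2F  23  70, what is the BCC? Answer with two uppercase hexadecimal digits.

D5

XOR the bytes together:
  start with 0x9B
  0x9B ⊕ 0x25 = 0xBE
  0xBE ⊕ 0x17 = 0xA9
  0xA9 ⊕ 0x2F = 0x86
  0x86 ⊕ 0x23 = 0xA5
  0xA5 ⊕ 0x70 = 0xD5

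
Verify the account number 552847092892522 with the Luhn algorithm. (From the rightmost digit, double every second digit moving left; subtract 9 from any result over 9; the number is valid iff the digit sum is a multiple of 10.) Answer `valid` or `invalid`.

From the right, keep odd positions and double even positions (subtract 9 from any doubled value over 9):
  doubled (positions 2,4,...): 4 4 7 9 5 7 1 → sum 37
  kept (positions 1,3,...): 2 5 9 2 0 4 2 5 → sum 29
Total = 66.
66 mod 10 = 6, so the number is invalid.

invalid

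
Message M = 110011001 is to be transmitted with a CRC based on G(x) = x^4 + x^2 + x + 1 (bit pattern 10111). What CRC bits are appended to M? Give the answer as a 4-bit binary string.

1101

Append 4 zeros: 1100110010000. Divide by 10111 (XOR where the leading bit is 1):
  pos 0: 11001 XOR 10111 = 01110
  pos 1: 11101 XOR 10111 = 01010
  pos 2: 10100 XOR 10111 = 00011
  pos 5: 11010 XOR 10111 = 01101
  pos 6: 11010 XOR 10111 = 01101
  pos 7: 11010 XOR 10111 = 01101
  pos 8: 11010 XOR 10111 = 01101
Remainder (last 4 bits) = 1101. This is the CRC / FCS.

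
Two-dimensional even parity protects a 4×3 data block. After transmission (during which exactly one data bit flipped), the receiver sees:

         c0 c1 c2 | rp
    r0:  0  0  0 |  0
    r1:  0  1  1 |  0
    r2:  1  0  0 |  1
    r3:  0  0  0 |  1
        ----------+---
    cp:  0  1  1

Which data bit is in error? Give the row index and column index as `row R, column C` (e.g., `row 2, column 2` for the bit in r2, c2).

row 3, column 0

Recompute each row's even parity and compare to rp:
  r0: data parity 0, sent rp 0 → ok
  r1: data parity 0, sent rp 0 → ok
  r2: data parity 1, sent rp 1 → ok
  r3: data parity 0, sent rp 1 → mismatch
Recompute each column's even parity and compare to cp:
  c0: data parity 1, sent cp 0 → mismatch
  c1: data parity 1, sent cp 1 → ok
  c2: data parity 1, sent cp 1 → ok
Exactly one row (r3) and one column (c0) fail → the flipped bit is at their intersection.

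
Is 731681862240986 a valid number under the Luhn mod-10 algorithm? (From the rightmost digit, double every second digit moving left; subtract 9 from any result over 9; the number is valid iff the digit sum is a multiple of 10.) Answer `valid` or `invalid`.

valid

From the right, keep odd positions and double even positions (subtract 9 from any doubled value over 9):
  doubled (positions 2,4,...): 7 0 4 3 2 3 6 → sum 25
  kept (positions 1,3,...): 6 9 4 2 8 8 1 7 → sum 45
Total = 70.
70 mod 10 = 0, so the number is valid.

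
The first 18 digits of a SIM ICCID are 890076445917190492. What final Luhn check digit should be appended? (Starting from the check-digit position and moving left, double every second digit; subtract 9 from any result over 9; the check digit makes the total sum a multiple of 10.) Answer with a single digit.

Partial digits right→left: 2 9 4 0 9 1 7 1 9 5 4 4 6 7 0 0 9 8
Double every second digit counting from the check-digit position (so the 1st, 3rd, 5th, ... of the partial from the right).
  doubled (with −9 where >9): 4 8 9 5 9 8 3 0 9 → sum 55
  kept as-is: 9 0 1 1 5 4 7 0 8 → sum 35
Total = 55 + 35 = 90.
Check digit = (10 − (90 mod 10)) mod 10 = 0.

0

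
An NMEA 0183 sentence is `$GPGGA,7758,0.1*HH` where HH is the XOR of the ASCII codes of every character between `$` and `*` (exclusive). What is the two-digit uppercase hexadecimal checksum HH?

XOR the ASCII codes of the payload characters:
  'G' = 0x47 → acc = 0x47
  'P' = 0x50 → acc = 0x17
  'G' = 0x47 → acc = 0x50
  'G' = 0x47 → acc = 0x17
  'A' = 0x41 → acc = 0x56
  ',' = 0x2C → acc = 0x7A
  '7' = 0x37 → acc = 0x4D
  '7' = 0x37 → acc = 0x7A
  '5' = 0x35 → acc = 0x4F
  '8' = 0x38 → acc = 0x77
  ',' = 0x2C → acc = 0x5B
  '0' = 0x30 → acc = 0x6B
  '.' = 0x2E → acc = 0x45
  '1' = 0x31 → acc = 0x74
Checksum = 0x74.

74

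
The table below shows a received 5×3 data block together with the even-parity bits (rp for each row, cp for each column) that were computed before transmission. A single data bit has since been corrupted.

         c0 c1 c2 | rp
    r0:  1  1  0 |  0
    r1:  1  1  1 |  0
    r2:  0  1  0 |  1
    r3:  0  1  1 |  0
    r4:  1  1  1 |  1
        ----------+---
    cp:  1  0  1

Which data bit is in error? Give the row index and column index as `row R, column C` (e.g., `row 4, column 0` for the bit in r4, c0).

Recompute each row's even parity and compare to rp:
  r0: data parity 0, sent rp 0 → ok
  r1: data parity 1, sent rp 0 → mismatch
  r2: data parity 1, sent rp 1 → ok
  r3: data parity 0, sent rp 0 → ok
  r4: data parity 1, sent rp 1 → ok
Recompute each column's even parity and compare to cp:
  c0: data parity 1, sent cp 1 → ok
  c1: data parity 1, sent cp 0 → mismatch
  c2: data parity 1, sent cp 1 → ok
Exactly one row (r1) and one column (c1) fail → the flipped bit is at their intersection.

row 1, column 1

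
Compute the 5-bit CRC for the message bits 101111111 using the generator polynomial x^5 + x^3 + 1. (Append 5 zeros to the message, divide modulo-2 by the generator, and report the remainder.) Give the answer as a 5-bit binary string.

11000

Append 5 zeros: 10111111100000. Divide by 101001 (XOR where the leading bit is 1):
  pos 0: 101111 XOR 101001 = 000110
  pos 3: 110111 XOR 101001 = 011110
  pos 4: 111100 XOR 101001 = 010101
  pos 5: 101010 XOR 101001 = 000011
Remainder (last 5 bits) = 11000. This is the CRC / FCS.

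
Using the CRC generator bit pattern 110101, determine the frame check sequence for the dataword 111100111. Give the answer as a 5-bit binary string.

11001

Append 5 zeros: 11110011100000. Divide by 110101 (XOR where the leading bit is 1):
  pos 0: 111100 XOR 110101 = 001001
  pos 2: 100111 XOR 110101 = 010010
  pos 3: 100101 XOR 110101 = 010000
  pos 4: 100000 XOR 110101 = 010101
  pos 5: 101010 XOR 110101 = 011111
  pos 6: 111110 XOR 110101 = 001011
  pos 8: 101100 XOR 110101 = 011001
Remainder (last 5 bits) = 11001. This is the CRC / FCS.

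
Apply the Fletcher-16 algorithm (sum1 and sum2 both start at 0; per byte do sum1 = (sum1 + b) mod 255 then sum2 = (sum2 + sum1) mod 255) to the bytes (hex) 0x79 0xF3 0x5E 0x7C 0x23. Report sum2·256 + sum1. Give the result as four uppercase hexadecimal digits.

666B

Running sums (mod 255):
  after byte 0 (0x79): sum1=121, sum2=121
  after byte 1 (0xF3): sum1=109, sum2=230
  after byte 2 (0x5E): sum1=203, sum2=178
  after byte 3 (0x7C): sum1=72, sum2=250
  after byte 4 (0x23): sum1=107, sum2=102
Checksum = sum2·256 + sum1 = 102·256 + 107 = 26219 = 0x666B.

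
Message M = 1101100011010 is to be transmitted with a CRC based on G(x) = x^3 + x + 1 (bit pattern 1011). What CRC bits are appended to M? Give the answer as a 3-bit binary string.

000

Append 3 zeros: 1101100011010000. Divide by 1011 (XOR where the leading bit is 1):
  pos 0: 1101 XOR 1011 = 0110
  pos 1: 1101 XOR 1011 = 0110
  pos 2: 1100 XOR 1011 = 0111
  pos 3: 1110 XOR 1011 = 0101
  pos 4: 1010 XOR 1011 = 0001
  pos 7: 1110 XOR 1011 = 0101
  pos 8: 1011 XOR 1011 = 0000
Remainder (last 3 bits) = 000. This is the CRC / FCS.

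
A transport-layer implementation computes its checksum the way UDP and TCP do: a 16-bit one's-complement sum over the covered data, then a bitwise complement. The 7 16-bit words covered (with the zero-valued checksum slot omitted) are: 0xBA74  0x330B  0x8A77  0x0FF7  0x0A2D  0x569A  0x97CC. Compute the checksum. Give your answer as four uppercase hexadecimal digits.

7F7D

One's-complement addition (fold any carry out of bit 15 back into bit 0):
  0xBA74 + 0x330B = 0x0ED7F
  0xED7F + 0x8A77 = 0x177F6 → wrap carry → 0x77F7
  0x77F7 + 0x0FF7 = 0x087EE
  0x87EE + 0x0A2D = 0x0921B
  0x921B + 0x569A = 0x0E8B5
  0xE8B5 + 0x97CC = 0x18081 → wrap carry → 0x8082
One's-complement sum = 0x8082.
Checksum = ~0x8082 & 0xFFFF = 0x7F7D.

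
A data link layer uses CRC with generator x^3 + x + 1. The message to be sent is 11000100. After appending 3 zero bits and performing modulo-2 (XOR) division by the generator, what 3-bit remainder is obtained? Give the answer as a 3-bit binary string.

Append 3 zeros: 11000100000. Divide by 1011 (XOR where the leading bit is 1):
  pos 0: 1100 XOR 1011 = 0111
  pos 1: 1110 XOR 1011 = 0101
  pos 2: 1011 XOR 1011 = 0000
Remainder (last 3 bits) = 000. This is the CRC / FCS.

000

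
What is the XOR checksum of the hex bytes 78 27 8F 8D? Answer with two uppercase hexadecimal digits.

XOR the bytes together:
  start with 0x78
  0x78 ⊕ 0x27 = 0x5F
  0x5F ⊕ 0x8F = 0xD0
  0xD0 ⊕ 0x8D = 0x5D

5D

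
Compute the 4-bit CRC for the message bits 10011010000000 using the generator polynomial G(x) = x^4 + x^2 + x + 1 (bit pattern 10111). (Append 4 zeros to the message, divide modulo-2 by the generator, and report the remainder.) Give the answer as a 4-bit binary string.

Append 4 zeros: 100110100000000000. Divide by 10111 (XOR where the leading bit is 1):
  pos 0: 10011 XOR 10111 = 00100
  pos 2: 10001 XOR 10111 = 00110
  pos 4: 11000 XOR 10111 = 01111
  pos 5: 11110 XOR 10111 = 01001
  pos 6: 10010 XOR 10111 = 00101
  pos 8: 10100 XOR 10111 = 00011
  pos 11: 11000 XOR 10111 = 01111
  pos 12: 11110 XOR 10111 = 01001
  pos 13: 10010 XOR 10111 = 00101
Remainder (last 4 bits) = 0101. This is the CRC / FCS.

0101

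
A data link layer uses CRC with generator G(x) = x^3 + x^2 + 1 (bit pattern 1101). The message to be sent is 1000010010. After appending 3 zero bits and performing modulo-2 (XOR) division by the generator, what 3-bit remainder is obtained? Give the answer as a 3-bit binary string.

Append 3 zeros: 1000010010000. Divide by 1101 (XOR where the leading bit is 1):
  pos 0: 1000 XOR 1101 = 0101
  pos 1: 1010 XOR 1101 = 0111
  pos 2: 1111 XOR 1101 = 0010
  pos 4: 1000 XOR 1101 = 0101
  pos 5: 1011 XOR 1101 = 0110
  pos 6: 1100 XOR 1101 = 0001
  pos 9: 1000 XOR 1101 = 0101
Remainder (last 3 bits) = 101. This is the CRC / FCS.

101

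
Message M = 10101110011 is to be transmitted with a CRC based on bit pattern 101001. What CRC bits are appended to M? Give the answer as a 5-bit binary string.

Append 5 zeros: 1010111001100000. Divide by 101001 (XOR where the leading bit is 1):
  pos 0: 101011 XOR 101001 = 000010
  pos 4: 101001 XOR 101001 = 000000
  pos 10: 100000 XOR 101001 = 001001
Remainder (last 5 bits) = 01001. This is the CRC / FCS.

01001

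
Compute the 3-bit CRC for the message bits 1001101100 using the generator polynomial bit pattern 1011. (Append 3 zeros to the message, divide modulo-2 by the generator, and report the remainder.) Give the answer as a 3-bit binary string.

011

Append 3 zeros: 1001101100000. Divide by 1011 (XOR where the leading bit is 1):
  pos 0: 1001 XOR 1011 = 0010
  pos 2: 1010 XOR 1011 = 0001
  pos 5: 1110 XOR 1011 = 0101
  pos 6: 1010 XOR 1011 = 0001
  pos 9: 1000 XOR 1011 = 0011
Remainder (last 3 bits) = 011. This is the CRC / FCS.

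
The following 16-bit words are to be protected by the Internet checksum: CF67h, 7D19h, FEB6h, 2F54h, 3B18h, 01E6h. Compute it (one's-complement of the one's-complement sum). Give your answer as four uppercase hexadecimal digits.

4875

One's-complement addition (fold any carry out of bit 15 back into bit 0):
  0xCF67 + 0x7D19 = 0x14C80 → wrap carry → 0x4C81
  0x4C81 + 0xFEB6 = 0x14B37 → wrap carry → 0x4B38
  0x4B38 + 0x2F54 = 0x07A8C
  0x7A8C + 0x3B18 = 0x0B5A4
  0xB5A4 + 0x01E6 = 0x0B78A
One's-complement sum = 0xB78A.
Checksum = ~0xB78A & 0xFFFF = 0x4875.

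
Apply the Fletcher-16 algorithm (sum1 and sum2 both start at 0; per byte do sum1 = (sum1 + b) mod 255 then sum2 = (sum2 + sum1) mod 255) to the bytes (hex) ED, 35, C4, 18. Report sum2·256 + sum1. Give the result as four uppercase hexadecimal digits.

Running sums (mod 255):
  after byte 0 (ED): sum1=237, sum2=237
  after byte 1 (35): sum1=35, sum2=17
  after byte 2 (C4): sum1=231, sum2=248
  after byte 3 (18): sum1=0, sum2=248
Checksum = sum2·256 + sum1 = 248·256 + 0 = 63488 = 0xF800.

F800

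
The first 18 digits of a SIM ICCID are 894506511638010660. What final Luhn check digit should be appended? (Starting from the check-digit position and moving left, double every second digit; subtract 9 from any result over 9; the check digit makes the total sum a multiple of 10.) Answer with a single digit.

Partial digits right→left: 0 6 6 0 1 0 8 3 6 1 1 5 6 0 5 4 9 8
Double every second digit counting from the check-digit position (so the 1st, 3rd, 5th, ... of the partial from the right).
  doubled (with −9 where >9): 0 3 2 7 3 2 3 1 9 → sum 30
  kept as-is: 6 0 0 3 1 5 0 4 8 → sum 27
Total = 30 + 27 = 57.
Check digit = (10 − (57 mod 10)) mod 10 = 3.

3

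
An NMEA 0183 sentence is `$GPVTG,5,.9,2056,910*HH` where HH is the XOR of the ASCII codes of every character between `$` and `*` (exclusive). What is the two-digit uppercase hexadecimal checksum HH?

49

XOR the ASCII codes of the payload characters:
  'G' = 0x47 → acc = 0x47
  'P' = 0x50 → acc = 0x17
  'V' = 0x56 → acc = 0x41
  'T' = 0x54 → acc = 0x15
  'G' = 0x47 → acc = 0x52
  ',' = 0x2C → acc = 0x7E
  '5' = 0x35 → acc = 0x4B
  ',' = 0x2C → acc = 0x67
  '.' = 0x2E → acc = 0x49
  '9' = 0x39 → acc = 0x70
  ',' = 0x2C → acc = 0x5C
  '2' = 0x32 → acc = 0x6E
  '0' = 0x30 → acc = 0x5E
  '5' = 0x35 → acc = 0x6B
  '6' = 0x36 → acc = 0x5D
  ',' = 0x2C → acc = 0x71
  '9' = 0x39 → acc = 0x48
  '1' = 0x31 → acc = 0x79
  '0' = 0x30 → acc = 0x49
Checksum = 0x49.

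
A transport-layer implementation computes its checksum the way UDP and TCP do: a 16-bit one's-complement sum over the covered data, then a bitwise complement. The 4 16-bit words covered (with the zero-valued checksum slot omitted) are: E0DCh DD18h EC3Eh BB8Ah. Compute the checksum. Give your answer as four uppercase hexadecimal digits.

One's-complement addition (fold any carry out of bit 15 back into bit 0):
  0xE0DC + 0xDD18 = 0x1BDF4 → wrap carry → 0xBDF5
  0xBDF5 + 0xEC3E = 0x1AA33 → wrap carry → 0xAA34
  0xAA34 + 0xBB8A = 0x165BE → wrap carry → 0x65BF
One's-complement sum = 0x65BF.
Checksum = ~0x65BF & 0xFFFF = 0x9A40.

9A40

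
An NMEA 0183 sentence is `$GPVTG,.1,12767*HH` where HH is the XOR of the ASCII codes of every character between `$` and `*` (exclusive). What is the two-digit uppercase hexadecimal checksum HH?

XOR the ASCII codes of the payload characters:
  'G' = 0x47 → acc = 0x47
  'P' = 0x50 → acc = 0x17
  'V' = 0x56 → acc = 0x41
  'T' = 0x54 → acc = 0x15
  'G' = 0x47 → acc = 0x52
  ',' = 0x2C → acc = 0x7E
  '.' = 0x2E → acc = 0x50
  '1' = 0x31 → acc = 0x61
  ',' = 0x2C → acc = 0x4D
  '1' = 0x31 → acc = 0x7C
  '2' = 0x32 → acc = 0x4E
  '7' = 0x37 → acc = 0x79
  '6' = 0x36 → acc = 0x4F
  '7' = 0x37 → acc = 0x78
Checksum = 0x78.

78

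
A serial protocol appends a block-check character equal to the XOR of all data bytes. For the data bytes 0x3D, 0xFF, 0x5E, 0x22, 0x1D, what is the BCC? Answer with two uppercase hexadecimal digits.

XOR the bytes together:
  start with 0x3D
  0x3D ⊕ 0xFF = 0xC2
  0xC2 ⊕ 0x5E = 0x9C
  0x9C ⊕ 0x22 = 0xBE
  0xBE ⊕ 0x1D = 0xA3

A3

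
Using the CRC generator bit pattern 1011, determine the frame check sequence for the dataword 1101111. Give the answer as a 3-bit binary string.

Append 3 zeros: 1101111000. Divide by 1011 (XOR where the leading bit is 1):
  pos 0: 1101 XOR 1011 = 0110
  pos 1: 1101 XOR 1011 = 0110
  pos 2: 1101 XOR 1011 = 0110
  pos 3: 1101 XOR 1011 = 0110
  pos 4: 1100 XOR 1011 = 0111
  pos 5: 1110 XOR 1011 = 0101
  pos 6: 1010 XOR 1011 = 0001
Remainder (last 3 bits) = 001. This is the CRC / FCS.

001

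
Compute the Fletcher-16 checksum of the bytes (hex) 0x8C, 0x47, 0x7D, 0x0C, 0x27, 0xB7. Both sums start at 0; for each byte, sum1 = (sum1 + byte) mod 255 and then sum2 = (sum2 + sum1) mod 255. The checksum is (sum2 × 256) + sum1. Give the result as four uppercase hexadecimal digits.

CF3C

Running sums (mod 255):
  after byte 0 (0x8C): sum1=140, sum2=140
  after byte 1 (0x47): sum1=211, sum2=96
  after byte 2 (0x7D): sum1=81, sum2=177
  after byte 3 (0x0C): sum1=93, sum2=15
  after byte 4 (0x27): sum1=132, sum2=147
  after byte 5 (0xB7): sum1=60, sum2=207
Checksum = sum2·256 + sum1 = 207·256 + 60 = 53052 = 0xCF3C.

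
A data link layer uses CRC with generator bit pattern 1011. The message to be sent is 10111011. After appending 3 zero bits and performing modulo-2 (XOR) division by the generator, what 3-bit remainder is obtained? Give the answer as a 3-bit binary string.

000

Append 3 zeros: 10111011000. Divide by 1011 (XOR where the leading bit is 1):
  pos 0: 1011 XOR 1011 = 0000
  pos 4: 1011 XOR 1011 = 0000
Remainder (last 3 bits) = 000. This is the CRC / FCS.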